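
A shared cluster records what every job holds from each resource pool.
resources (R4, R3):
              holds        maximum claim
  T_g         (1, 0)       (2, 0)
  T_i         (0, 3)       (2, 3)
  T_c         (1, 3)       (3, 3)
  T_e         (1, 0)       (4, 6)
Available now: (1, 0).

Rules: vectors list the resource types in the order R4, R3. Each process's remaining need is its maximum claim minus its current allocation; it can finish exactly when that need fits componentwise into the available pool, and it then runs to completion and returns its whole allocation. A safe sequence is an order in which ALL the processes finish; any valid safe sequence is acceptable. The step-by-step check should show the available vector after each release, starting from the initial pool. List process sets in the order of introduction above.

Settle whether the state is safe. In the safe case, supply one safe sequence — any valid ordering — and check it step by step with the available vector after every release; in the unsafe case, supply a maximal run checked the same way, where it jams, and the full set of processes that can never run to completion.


SAFE — a valid safe sequence is T_g, T_i, T_c, T_e.
Key observation: T_g is the earliest step where a requested resource binds exactly: need (1, 0), pool (1, 0) at its turn.
Step-by-step check:
  pool = (1, 0)
  T_g needs (1, 0) <= (1, 0) -> finishes; pool += (1, 0) = (2, 0)
  T_i needs (2, 0) <= (2, 0) -> finishes; pool += (0, 3) = (2, 3)
  T_c needs (2, 0) <= (2, 3) -> finishes; pool += (1, 3) = (3, 6)
  T_e needs (3, 6) <= (3, 6) -> finishes; pool += (1, 0) = (4, 6)


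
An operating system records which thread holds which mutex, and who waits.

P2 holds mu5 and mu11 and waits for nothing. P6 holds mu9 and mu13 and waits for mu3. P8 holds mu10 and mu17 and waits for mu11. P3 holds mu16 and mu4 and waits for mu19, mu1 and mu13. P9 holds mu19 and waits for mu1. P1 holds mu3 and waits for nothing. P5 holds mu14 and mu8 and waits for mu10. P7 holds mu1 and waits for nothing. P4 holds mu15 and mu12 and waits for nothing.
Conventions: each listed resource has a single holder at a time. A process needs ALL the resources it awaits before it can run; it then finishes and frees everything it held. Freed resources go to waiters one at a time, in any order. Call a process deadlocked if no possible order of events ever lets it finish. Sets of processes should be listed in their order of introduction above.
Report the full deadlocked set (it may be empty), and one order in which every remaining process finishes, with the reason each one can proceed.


Nothing here is deadlocked.
Key observation: the wait graph is acyclic; completion cascades from the unblocked processes through everyone else.
A valid finishing order for the others: P1, P7, P4, P6, P9, P2, P8, P3, P5.
Verifying each step:
  P1 waits on nothing -> runs at once and releases mu3
  P7 waits on nothing -> runs at once and releases mu1
  P4 waits on nothing -> runs at once and releases mu15 and mu12
  P6 waits on mu3 — all released -> runs and releases mu9 and mu13
  P9 waits on mu1 — all released -> runs and releases mu19
  P2 waits on nothing -> runs at once and releases mu5 and mu11
  P8 waits on mu11 — all released -> runs and releases mu10 and mu17
  P3 waits on mu19, mu1 and mu13 — all released -> runs and releases mu16 and mu4
  P5 waits on mu10 — all released -> runs and releases mu14 and mu8


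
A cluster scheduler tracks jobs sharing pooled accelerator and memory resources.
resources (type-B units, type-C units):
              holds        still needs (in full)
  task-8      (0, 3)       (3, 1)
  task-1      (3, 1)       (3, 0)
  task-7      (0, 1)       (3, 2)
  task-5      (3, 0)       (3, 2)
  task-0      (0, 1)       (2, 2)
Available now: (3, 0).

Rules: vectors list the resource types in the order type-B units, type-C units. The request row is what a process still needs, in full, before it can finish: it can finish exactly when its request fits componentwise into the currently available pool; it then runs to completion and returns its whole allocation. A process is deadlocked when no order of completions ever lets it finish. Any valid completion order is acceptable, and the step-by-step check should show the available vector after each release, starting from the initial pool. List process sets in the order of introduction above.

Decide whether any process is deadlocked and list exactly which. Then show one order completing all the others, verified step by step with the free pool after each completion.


The deadlocked set is empty.
Key observation: the pool covers task-1 at once, and every later process fits after earlier releases.
The rest can finish in the order task-1, task-8, task-7, task-0, task-5. Step-by-step check:
  pool = (3, 0)
  task-1: need (3, 0) fits (3, 0); releases (3, 1), pool now (6, 1)
  task-8: need (3, 1) fits (6, 1); releases (0, 3), pool now (6, 4)
  task-7: need (3, 2) fits (6, 4); releases (0, 1), pool now (6, 5)
  task-0: need (2, 2) fits (6, 5); releases (0, 1), pool now (6, 6)
  task-5: need (3, 2) fits (6, 6); releases (3, 0), pool now (9, 6)


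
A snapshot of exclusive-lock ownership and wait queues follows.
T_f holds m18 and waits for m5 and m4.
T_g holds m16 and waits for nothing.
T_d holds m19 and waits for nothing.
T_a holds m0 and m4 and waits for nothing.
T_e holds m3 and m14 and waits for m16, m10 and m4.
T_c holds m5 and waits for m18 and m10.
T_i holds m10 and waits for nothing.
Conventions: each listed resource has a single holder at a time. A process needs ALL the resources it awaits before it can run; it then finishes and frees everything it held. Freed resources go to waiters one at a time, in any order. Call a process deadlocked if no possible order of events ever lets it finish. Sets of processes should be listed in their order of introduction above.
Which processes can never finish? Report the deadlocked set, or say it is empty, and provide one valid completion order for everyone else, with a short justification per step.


Deadlocked set: T_f and T_c.
Key observation: the knot is the closed ring of waits T_f -> T_c -> T_f; no other process is dragged down with it.
A valid finishing order for the others: T_g, T_a, T_i, T_e, T_d.
Verifying each step:
  run T_g (it waits on nothing); releases m16
  run T_a (it waits on nothing); releases m0 and m4
  run T_i (it waits on nothing); releases m10
  T_e waits on m16, m10 and m4 — all released -> runs and releases m3 and m14
  run T_d (it waits on nothing); releases m19


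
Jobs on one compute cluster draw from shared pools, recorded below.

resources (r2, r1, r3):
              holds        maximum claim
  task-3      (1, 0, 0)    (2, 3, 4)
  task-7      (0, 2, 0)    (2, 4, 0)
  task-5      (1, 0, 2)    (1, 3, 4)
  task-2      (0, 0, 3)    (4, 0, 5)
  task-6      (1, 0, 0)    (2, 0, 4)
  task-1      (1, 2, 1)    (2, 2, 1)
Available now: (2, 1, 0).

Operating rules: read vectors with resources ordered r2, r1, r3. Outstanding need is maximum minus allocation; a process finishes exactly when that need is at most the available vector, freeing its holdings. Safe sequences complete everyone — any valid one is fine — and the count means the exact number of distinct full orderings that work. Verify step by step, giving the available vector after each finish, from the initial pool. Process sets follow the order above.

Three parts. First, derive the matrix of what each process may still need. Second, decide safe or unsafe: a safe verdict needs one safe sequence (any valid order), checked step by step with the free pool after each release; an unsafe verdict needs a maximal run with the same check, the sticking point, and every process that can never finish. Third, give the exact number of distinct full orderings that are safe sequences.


(1) Need matrix, components ordered r2, r1, r3:
  task-3: (1, 3, 4)
  task-7: (2, 2, 0)
  task-5: (0, 3, 2)
  task-2: (4, 0, 2)
  task-6: (1, 0, 4)
  task-1: (1, 0, 0)
(2) UNSAFE.
Key observation: task-1, task-7 can finish, but then (3, 5, 1) is all there is, and the blocked group's r3 demands exceed it.
A maximal execution: task-1, task-7 — then nothing else fits. Step-by-step check:
  pool = (2, 1, 0)
  run task-1 (needs (1, 0, 0), free (2, 1, 0)); after release of (1, 2, 1) the pool is (3, 3, 1)
  run task-7 (needs (2, 2, 0), free (3, 3, 1)); after release of (0, 2, 0) the pool is (3, 5, 1)
  blocked: task-3 wants (1, 3, 4), pool (3, 5, 1) — not enough r3
  blocked: task-5 wants (0, 3, 2), pool (3, 5, 1) — not enough r3
  blocked: task-2 wants (4, 0, 2), pool (3, 5, 1) — not enough r2 and r3
  blocked: task-6 wants (1, 0, 4), pool (3, 5, 1) — not enough r3
Never able to finish: task-3, task-5, task-2 and task-6.
(3) Precisely 0 of the possible complete orderings are safe sequences.


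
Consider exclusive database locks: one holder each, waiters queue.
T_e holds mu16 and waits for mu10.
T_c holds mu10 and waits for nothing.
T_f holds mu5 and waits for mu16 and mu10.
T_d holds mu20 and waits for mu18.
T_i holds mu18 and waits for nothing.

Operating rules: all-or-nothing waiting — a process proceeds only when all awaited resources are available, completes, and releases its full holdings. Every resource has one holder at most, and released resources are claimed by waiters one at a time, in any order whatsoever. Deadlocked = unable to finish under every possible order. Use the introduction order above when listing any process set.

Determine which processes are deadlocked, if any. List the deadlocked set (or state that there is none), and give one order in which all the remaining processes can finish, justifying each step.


Nothing here is deadlocked.
Key observation: there is no circular wait here — follow any chain and it reaches a process that is free to run now.
One completion order for the rest: T_i, T_d, T_c, T_e, T_f.
Walking it through:
  T_i: no waits; runs immediately, freeing mu18
  T_d waits on mu18 — all released -> runs and releases mu20
  T_c: no waits; runs immediately, freeing mu10
  T_e waits on mu10 — all released -> runs and releases mu16
  T_f waits on mu16 and mu10 — all released -> runs and releases mu5


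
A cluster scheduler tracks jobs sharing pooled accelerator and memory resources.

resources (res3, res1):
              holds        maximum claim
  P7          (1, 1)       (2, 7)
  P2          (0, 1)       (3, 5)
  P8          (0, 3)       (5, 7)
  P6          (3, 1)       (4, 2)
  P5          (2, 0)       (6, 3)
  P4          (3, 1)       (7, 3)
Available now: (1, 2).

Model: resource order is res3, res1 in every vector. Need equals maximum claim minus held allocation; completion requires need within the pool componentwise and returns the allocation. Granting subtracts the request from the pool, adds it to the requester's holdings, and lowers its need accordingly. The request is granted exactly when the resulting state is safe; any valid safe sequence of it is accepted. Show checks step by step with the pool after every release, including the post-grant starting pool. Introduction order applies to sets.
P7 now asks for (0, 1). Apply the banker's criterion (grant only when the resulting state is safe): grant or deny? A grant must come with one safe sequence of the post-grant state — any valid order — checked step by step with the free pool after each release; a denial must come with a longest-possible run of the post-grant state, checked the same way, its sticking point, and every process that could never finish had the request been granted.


DENY: after the grant no complete ordering would exist.
Key observation: the pool after P6, P4, P5 is (9, 3); every surviving request exceeds it in res1, so progress ends there.
Pretend the grant happened; the run P6, P4, P5 goes as far as possible. Verifying each step:
  pool = (1, 1)
  P6 needs (1, 1) <= (1, 1) -> finishes; pool += (3, 1) = (4, 2)
  P4 needs (4, 2) <= (4, 2) -> finishes; pool += (3, 1) = (7, 3)
  P5 needs (4, 3) <= (7, 3) -> finishes; pool += (2, 0) = (9, 3)
  blocked: P7 wants (1, 5), pool (9, 3) — not enough res1
  blocked: P2 wants (3, 4), pool (9, 3) — not enough res1
  blocked: P8 wants (5, 4), pool (9, 3) — not enough res1
Post-grant, the permanently blocked set is P7, P2 and P8.


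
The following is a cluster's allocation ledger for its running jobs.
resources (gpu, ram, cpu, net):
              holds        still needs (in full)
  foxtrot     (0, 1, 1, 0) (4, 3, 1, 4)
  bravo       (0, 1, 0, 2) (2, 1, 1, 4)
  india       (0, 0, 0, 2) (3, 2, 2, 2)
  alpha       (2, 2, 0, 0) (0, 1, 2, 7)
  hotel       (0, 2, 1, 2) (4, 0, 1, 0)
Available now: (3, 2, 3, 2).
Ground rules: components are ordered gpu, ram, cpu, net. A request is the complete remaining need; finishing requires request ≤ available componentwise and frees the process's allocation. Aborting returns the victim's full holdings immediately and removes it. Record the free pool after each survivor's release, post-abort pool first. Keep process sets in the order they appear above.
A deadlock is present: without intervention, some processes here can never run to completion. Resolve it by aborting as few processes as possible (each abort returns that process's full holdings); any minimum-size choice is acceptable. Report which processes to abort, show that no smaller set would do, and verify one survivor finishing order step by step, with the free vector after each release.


Minimum abort set: hotel.
Key observation: alpha could never have finished before the abort; with (0, 2, 1, 2) returned by hotel, it fits at step 3.
Why nothing smaller works: aborting no one leaves the state deadlocked as given.
Survivors finish in the order: india, bravo, alpha, foxtrot. Check, step by step (pool after the aborts first):
  pool = (3, 4, 4, 4)
  run india (needs (3, 2, 2, 2), free (3, 4, 4, 4)); after release of (0, 0, 0, 2) the pool is (3, 4, 4, 6)
  run bravo (needs (2, 1, 1, 4), free (3, 4, 4, 6)); after release of (0, 1, 0, 2) the pool is (3, 5, 4, 8)
  run alpha (needs (0, 1, 2, 7), free (3, 5, 4, 8)); after release of (2, 2, 0, 0) the pool is (5, 7, 4, 8)
  run foxtrot (needs (4, 3, 1, 4), free (5, 7, 4, 8)); after release of (0, 1, 1, 0) the pool is (5, 8, 5, 8)


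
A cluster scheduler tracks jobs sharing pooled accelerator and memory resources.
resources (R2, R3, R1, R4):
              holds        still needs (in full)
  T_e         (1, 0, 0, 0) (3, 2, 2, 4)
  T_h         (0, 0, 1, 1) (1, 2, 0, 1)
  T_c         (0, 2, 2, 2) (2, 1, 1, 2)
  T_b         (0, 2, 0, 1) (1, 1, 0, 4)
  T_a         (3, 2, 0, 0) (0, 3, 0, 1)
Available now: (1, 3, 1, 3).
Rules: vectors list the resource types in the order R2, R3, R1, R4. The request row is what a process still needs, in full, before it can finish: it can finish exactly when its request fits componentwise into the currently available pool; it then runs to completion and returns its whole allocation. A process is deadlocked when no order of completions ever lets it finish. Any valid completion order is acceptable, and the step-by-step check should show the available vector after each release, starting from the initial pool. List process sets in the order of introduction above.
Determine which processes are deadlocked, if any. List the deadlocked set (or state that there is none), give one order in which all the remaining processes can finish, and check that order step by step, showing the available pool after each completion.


The deadlocked set is empty.
Key observation: there is always a runnable process — T_a first — so the state unwinds completely.
One completion order for the rest: T_a, T_c, T_b, T_e, T_h. Step-by-step check:
  pool = (1, 3, 1, 3)
  T_a: need (0, 3, 0, 1) fits (1, 3, 1, 3); releases (3, 2, 0, 0), pool now (4, 5, 1, 3)
  T_c: need (2, 1, 1, 2) fits (4, 5, 1, 3); releases (0, 2, 2, 2), pool now (4, 7, 3, 5)
  T_b: need (1, 1, 0, 4) fits (4, 7, 3, 5); releases (0, 2, 0, 1), pool now (4, 9, 3, 6)
  T_e: need (3, 2, 2, 4) fits (4, 9, 3, 6); releases (1, 0, 0, 0), pool now (5, 9, 3, 6)
  T_h: need (1, 2, 0, 1) fits (5, 9, 3, 6); releases (0, 0, 1, 1), pool now (5, 9, 4, 7)


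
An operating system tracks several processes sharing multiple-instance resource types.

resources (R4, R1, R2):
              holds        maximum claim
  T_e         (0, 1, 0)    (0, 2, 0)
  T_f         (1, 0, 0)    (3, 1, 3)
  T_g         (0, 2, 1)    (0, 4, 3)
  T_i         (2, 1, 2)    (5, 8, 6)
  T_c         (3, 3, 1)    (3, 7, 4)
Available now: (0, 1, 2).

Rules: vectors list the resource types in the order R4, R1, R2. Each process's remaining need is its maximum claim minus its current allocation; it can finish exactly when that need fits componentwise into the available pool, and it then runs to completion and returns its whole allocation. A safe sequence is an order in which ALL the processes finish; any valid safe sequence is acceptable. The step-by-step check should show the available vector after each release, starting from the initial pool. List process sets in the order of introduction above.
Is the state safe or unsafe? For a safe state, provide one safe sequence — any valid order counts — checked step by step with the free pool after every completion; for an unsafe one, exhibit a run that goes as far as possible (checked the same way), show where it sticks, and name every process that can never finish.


SAFE, for example via the order T_e, T_g, T_c, T_f, T_i.
Key observation: at T_e the run first touches a limit — (0, 1, 0) against (0, 1, 2), exact on a resource it actually requests.
Step-by-step check:
  pool = (0, 1, 2)
  T_e needs (0, 1, 0) <= (0, 1, 2) -> finishes; pool += (0, 1, 0) = (0, 2, 2)
  T_g needs (0, 2, 2) <= (0, 2, 2) -> finishes; pool += (0, 2, 1) = (0, 4, 3)
  T_c needs (0, 4, 3) <= (0, 4, 3) -> finishes; pool += (3, 3, 1) = (3, 7, 4)
  T_f needs (2, 1, 3) <= (3, 7, 4) -> finishes; pool += (1, 0, 0) = (4, 7, 4)
  T_i needs (3, 7, 4) <= (4, 7, 4) -> finishes; pool += (2, 1, 2) = (6, 8, 6)


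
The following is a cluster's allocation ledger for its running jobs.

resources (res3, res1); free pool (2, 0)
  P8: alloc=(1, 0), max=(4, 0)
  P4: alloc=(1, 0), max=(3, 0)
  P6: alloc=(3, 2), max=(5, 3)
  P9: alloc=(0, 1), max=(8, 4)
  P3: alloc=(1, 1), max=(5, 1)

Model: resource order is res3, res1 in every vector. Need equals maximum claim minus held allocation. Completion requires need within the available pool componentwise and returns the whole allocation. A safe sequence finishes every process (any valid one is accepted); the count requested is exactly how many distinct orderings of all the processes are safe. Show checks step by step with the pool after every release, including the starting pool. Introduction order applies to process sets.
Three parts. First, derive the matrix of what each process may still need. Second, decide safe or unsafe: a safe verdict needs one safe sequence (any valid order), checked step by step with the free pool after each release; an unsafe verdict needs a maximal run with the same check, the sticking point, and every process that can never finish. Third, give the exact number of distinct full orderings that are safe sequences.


(1) Need matrix, components ordered res3, res1:
  P8: (3, 0)
  P4: (2, 0)
  P6: (2, 1)
  P9: (8, 3)
  P3: (4, 0)
(2) The state is SAFE; one workable sequence: P4, P8, P3, P6, P9.
Key observation: P4 marks the first exact bind of the order: its need (2, 0) fits the free (2, 0) with zero slack on a requested resource.
Step-by-step check:
  pool = (2, 0)
  run P4 (needs (2, 0), free (2, 0)); after release of (1, 0) the pool is (3, 0)
  run P8 (needs (3, 0), free (3, 0)); after release of (1, 0) the pool is (4, 0)
  run P3 (needs (4, 0), free (4, 0)); after release of (1, 1) the pool is (5, 1)
  run P6 (needs (2, 1), free (5, 1)); after release of (3, 2) the pool is (8, 3)
  run P9 (needs (8, 3), free (8, 3)); after release of (0, 1) the pool is (8, 4)
(3) Exactly 1 of the possible complete orderings is a safe sequence.


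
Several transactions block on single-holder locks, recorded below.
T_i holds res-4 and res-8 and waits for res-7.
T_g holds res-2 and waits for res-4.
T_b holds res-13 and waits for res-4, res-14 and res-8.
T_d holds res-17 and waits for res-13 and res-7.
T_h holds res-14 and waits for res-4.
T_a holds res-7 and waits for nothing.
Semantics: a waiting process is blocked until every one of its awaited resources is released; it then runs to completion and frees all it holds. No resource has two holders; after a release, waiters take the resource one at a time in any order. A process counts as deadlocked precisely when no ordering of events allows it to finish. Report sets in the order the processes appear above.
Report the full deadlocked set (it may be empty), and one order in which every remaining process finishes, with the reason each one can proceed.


No process is deadlocked.
Key observation: all waits point, directly or indirectly, at processes that can finish, so nothing is permanently blocked.
A valid finishing order for the others: T_a, T_i, T_h, T_b, T_d, T_g.
Check, step by step:
  T_a: no waits; runs immediately, freeing res-7
  run T_i (all its waits — res-7 — are resolved); releases res-4 and res-8
  run T_h (all its waits — res-4 — are resolved); releases res-14
  run T_b (all its waits — res-4, res-14 and res-8 — are resolved); releases res-13
  run T_d (all its waits — res-13 and res-7 — are resolved); releases res-17
  run T_g (all its waits — res-4 — are resolved); releases res-2


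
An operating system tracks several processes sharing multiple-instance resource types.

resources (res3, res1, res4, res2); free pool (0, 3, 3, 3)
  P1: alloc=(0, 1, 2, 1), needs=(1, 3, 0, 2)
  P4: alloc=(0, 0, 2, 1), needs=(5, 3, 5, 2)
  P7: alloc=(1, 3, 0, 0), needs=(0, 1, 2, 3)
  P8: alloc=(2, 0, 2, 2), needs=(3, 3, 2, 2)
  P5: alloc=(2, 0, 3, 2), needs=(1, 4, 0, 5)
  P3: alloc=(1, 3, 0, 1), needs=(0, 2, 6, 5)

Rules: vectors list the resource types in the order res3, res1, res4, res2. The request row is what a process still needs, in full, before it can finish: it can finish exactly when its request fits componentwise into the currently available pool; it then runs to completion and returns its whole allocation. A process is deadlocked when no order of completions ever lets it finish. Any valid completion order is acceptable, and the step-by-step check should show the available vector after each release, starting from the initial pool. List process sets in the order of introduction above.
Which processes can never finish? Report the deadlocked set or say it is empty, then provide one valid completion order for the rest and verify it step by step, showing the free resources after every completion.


The deadlocked set is P4, P8, P5 and P3.
Key observation: after P7, P1 the pool peaks at (1, 7, 5, 4), and each blocked process is short somewhere: P4 on res3; P8 on res3; P5 on res2; P3 on res4, res2.
The rest can finish in the order P7, P1. Step-by-step check:
  pool = (0, 3, 3, 3)
  run P7 (needs (0, 1, 2, 3), free (0, 3, 3, 3)); after release of (1, 3, 0, 0) the pool is (1, 6, 3, 3)
  run P1 (needs (1, 3, 0, 2), free (1, 6, 3, 3)); after release of (0, 1, 2, 1) the pool is (1, 7, 5, 4)
None of the blocked processes ever fits:
  blocked: P4 wants (5, 3, 5, 2), pool (1, 7, 5, 4) — not enough res3
  blocked: P8 wants (3, 3, 2, 2), pool (1, 7, 5, 4) — not enough res3
  blocked: P5 wants (1, 4, 0, 5), pool (1, 7, 5, 4) — not enough res2
  blocked: P3 wants (0, 2, 6, 5), pool (1, 7, 5, 4) — not enough res4 and res2


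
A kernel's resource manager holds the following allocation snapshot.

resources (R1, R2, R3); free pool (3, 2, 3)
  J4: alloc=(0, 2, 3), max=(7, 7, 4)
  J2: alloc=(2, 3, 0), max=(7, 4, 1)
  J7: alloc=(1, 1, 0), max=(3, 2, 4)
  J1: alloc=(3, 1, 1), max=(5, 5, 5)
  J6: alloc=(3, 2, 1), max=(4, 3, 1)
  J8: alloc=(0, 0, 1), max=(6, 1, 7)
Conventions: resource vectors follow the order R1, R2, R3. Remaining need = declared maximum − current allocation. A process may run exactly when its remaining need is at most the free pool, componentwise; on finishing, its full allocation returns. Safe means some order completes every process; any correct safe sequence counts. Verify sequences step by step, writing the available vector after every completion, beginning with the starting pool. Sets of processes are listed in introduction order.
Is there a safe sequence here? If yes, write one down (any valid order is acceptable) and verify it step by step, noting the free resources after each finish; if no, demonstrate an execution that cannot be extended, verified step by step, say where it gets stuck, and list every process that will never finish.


The state is SAFE; one workable sequence: J6, J7, J2, J4, J8, J1.
Key observation: reading the order forward, J7 is the first process whose need (2, 1, 4) meets the free pool (6, 4, 4) exactly on a resource it requests.
Check, step by step:
  pool = (3, 2, 3)
  J6 needs (1, 1, 0) <= (3, 2, 3) -> finishes; pool += (3, 2, 1) = (6, 4, 4)
  J7 needs (2, 1, 4) <= (6, 4, 4) -> finishes; pool += (1, 1, 0) = (7, 5, 4)
  J2 needs (5, 1, 1) <= (7, 5, 4) -> finishes; pool += (2, 3, 0) = (9, 8, 4)
  J4 needs (7, 5, 1) <= (9, 8, 4) -> finishes; pool += (0, 2, 3) = (9, 10, 7)
  J8 needs (6, 1, 6) <= (9, 10, 7) -> finishes; pool += (0, 0, 1) = (9, 10, 8)
  J1 needs (2, 4, 4) <= (9, 10, 8) -> finishes; pool += (3, 1, 1) = (12, 11, 9)


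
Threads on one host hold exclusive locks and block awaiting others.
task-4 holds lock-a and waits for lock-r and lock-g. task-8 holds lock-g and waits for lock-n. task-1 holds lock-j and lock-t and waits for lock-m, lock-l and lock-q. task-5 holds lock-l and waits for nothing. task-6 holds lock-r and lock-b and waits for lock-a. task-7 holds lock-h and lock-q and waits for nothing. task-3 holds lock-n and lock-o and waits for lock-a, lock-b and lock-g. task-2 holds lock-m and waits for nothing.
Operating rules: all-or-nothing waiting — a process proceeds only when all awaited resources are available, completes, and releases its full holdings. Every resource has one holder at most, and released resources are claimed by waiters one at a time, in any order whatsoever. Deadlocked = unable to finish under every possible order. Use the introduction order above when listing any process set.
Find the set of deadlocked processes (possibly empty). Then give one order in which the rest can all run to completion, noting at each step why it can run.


Deadlocked: task-4, task-8, task-6 and task-3.
Key observation: nobody on the ring task-4 -> task-8 -> task-3 -> task-4 can start until another member finishes, which never happens; task-6 is caught in further circular waits.
The rest can finish in the order task-7, task-5, task-2, task-1.
Walking it through:
  run task-7 (it waits on nothing); releases lock-h and lock-q
  run task-5 (it waits on nothing); releases lock-l
  run task-2 (it waits on nothing); releases lock-m
  task-1 waits on lock-m, lock-l and lock-q — all released -> runs and releases lock-j and lock-t


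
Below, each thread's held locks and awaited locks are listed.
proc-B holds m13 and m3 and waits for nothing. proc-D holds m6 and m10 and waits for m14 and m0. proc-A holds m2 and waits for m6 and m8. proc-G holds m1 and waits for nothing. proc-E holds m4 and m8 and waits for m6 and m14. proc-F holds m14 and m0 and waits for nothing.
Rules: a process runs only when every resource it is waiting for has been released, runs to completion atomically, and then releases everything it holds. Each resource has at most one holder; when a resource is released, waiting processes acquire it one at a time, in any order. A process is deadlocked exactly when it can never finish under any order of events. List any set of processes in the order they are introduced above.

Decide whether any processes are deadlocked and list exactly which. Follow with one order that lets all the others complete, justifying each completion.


No process is deadlocked.
Key observation: every chain of waits terminates; starting from the processes that wait on nothing, all the rest unlock in turn.
One completion order for the rest: proc-G, proc-F, proc-D, proc-E, proc-A, proc-B.
Walking it through:
  proc-G: no waits; runs immediately, freeing m1
  proc-F: no waits; runs immediately, freeing m14 and m0
  run proc-D (all its waits — m14 and m0 — are resolved); releases m6 and m10
  run proc-E (all its waits — m6 and m14 — are resolved); releases m4 and m8
  run proc-A (all its waits — m6 and m8 — are resolved); releases m2
  proc-B: no waits; runs immediately, freeing m13 and m3


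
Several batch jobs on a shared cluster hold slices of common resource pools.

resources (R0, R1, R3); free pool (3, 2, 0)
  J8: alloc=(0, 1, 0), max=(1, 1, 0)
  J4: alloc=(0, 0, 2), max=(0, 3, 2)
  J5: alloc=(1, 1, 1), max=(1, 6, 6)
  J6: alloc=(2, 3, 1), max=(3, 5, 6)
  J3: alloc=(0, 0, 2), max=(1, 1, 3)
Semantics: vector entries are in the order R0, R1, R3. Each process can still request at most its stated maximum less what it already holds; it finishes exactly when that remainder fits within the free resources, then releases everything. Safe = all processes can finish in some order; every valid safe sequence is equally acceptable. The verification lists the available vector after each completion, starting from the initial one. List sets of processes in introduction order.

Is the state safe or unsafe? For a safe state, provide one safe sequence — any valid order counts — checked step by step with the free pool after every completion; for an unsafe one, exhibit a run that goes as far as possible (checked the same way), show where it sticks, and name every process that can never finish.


UNSAFE — no complete ordering exists.
Key observation: after J8, J4, J3 complete, (3, 3, 4) is the best the pool ever gets, yet each leftover process wants more R3.
A maximal execution: J8, J4, J3 — then nothing else fits. Step-by-step check:
  pool = (3, 2, 0)
  run J8 (needs (1, 0, 0), free (3, 2, 0)); after release of (0, 1, 0) the pool is (3, 3, 0)
  run J4 (needs (0, 3, 0), free (3, 3, 0)); after release of (0, 0, 2) the pool is (3, 3, 2)
  run J3 (needs (1, 1, 1), free (3, 3, 2)); after release of (0, 0, 2) the pool is (3, 3, 4)
  J5 still needs (0, 5, 5) but only (3, 3, 4) is free — short on R1 and R3
  J6 still needs (1, 2, 5) but only (3, 3, 4) is free — short on R3
Permanently blocked: J5 and J6.


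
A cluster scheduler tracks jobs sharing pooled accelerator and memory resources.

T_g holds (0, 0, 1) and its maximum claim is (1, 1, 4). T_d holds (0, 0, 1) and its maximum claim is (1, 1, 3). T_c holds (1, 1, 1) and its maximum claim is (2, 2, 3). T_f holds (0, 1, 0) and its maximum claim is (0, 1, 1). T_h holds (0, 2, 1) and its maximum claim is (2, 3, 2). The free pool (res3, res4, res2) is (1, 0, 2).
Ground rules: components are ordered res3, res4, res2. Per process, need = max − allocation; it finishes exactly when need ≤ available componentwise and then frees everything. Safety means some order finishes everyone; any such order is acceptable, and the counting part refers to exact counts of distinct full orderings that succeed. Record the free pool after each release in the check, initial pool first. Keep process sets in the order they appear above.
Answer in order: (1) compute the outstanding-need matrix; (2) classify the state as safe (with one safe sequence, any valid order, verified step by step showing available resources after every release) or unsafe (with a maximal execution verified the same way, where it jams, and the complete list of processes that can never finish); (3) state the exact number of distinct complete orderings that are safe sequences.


(1) Need matrix, components ordered res3, res4, res2:
  T_g: (1, 1, 3)
  T_d: (1, 1, 2)
  T_c: (1, 1, 2)
  T_f: (0, 0, 1)
  T_h: (2, 1, 1)
(2) SAFE, for example via the order T_f, T_c, T_h, T_d, T_g.
Key observation: the first exact fit in this order is T_c — it needs (1, 1, 2) with (1, 1, 2) free, meeting a requested resource to the last unit.
Check, step by step:
  pool = (1, 0, 2)
  run T_f (needs (0, 0, 1), free (1, 0, 2)); after release of (0, 1, 0) the pool is (1, 1, 2)
  run T_c (needs (1, 1, 2), free (1, 1, 2)); after release of (1, 1, 1) the pool is (2, 2, 3)
  run T_h (needs (2, 1, 1), free (2, 2, 3)); after release of (0, 2, 1) the pool is (2, 4, 4)
  run T_d (needs (1, 1, 2), free (2, 4, 4)); after release of (0, 0, 1) the pool is (2, 4, 5)
  run T_g (needs (1, 1, 3), free (2, 4, 5)); after release of (0, 0, 1) the pool is (2, 4, 6)
(3) Precisely 9 of the possible complete orderings are safe sequences.


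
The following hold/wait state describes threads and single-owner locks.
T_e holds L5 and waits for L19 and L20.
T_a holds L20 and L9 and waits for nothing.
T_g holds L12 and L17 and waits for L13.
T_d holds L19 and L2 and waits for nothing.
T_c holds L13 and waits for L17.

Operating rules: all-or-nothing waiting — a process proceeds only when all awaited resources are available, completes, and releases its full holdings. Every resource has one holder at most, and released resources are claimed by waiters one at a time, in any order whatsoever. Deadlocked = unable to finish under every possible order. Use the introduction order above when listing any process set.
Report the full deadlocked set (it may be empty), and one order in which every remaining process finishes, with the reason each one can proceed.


Deadlocked: T_g and T_c.
Key observation: the loop T_g -> T_c -> T_g blocks itself forever; no other process is dragged down with it.
A valid finishing order for the others: T_a, T_d, T_e.
Verifying each step:
  T_a: no waits; runs immediately, freeing L20 and L9
  T_d: no waits; runs immediately, freeing L19 and L2
  T_e waits on L19 and L20 — all released -> runs and releases L5


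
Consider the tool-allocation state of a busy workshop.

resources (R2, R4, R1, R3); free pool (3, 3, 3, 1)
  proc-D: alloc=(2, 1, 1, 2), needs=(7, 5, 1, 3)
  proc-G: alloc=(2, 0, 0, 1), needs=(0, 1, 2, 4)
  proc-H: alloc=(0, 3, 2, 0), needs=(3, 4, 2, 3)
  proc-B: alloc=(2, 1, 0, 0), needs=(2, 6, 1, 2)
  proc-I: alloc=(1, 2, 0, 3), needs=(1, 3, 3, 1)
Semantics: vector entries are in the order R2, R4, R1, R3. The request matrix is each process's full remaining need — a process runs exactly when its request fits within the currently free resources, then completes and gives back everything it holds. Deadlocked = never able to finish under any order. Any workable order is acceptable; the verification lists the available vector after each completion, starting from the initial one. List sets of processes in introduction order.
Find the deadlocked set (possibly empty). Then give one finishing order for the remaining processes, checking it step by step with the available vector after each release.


No process is deadlocked.
Key observation: the pool covers proc-I at once, and every later process fits after earlier releases.
The rest can finish in the order proc-I, proc-H, proc-B, proc-G, proc-D. Check, step by step:
  pool = (3, 3, 3, 1)
  proc-I needs (1, 3, 3, 1) <= (3, 3, 3, 1) -> finishes; pool += (1, 2, 0, 3) = (4, 5, 3, 4)
  proc-H needs (3, 4, 2, 3) <= (4, 5, 3, 4) -> finishes; pool += (0, 3, 2, 0) = (4, 8, 5, 4)
  proc-B needs (2, 6, 1, 2) <= (4, 8, 5, 4) -> finishes; pool += (2, 1, 0, 0) = (6, 9, 5, 4)
  proc-G needs (0, 1, 2, 4) <= (6, 9, 5, 4) -> finishes; pool += (2, 0, 0, 1) = (8, 9, 5, 5)
  proc-D needs (7, 5, 1, 3) <= (8, 9, 5, 5) -> finishes; pool += (2, 1, 1, 2) = (10, 10, 6, 7)


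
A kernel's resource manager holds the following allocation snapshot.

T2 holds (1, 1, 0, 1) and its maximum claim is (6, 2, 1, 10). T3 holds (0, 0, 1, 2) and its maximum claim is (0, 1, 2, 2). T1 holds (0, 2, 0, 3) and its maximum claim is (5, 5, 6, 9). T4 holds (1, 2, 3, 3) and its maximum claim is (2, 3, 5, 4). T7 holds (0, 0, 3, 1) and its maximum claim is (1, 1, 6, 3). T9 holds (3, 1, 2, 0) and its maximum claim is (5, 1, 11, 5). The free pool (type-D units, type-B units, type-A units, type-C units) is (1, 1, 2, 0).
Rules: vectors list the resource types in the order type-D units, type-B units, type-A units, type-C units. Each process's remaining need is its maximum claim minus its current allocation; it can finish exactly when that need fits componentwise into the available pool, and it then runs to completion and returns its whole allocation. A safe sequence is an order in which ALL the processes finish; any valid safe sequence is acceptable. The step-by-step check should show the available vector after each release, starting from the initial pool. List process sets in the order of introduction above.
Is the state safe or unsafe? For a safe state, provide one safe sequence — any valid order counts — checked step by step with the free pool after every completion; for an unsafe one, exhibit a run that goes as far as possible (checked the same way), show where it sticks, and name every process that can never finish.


SAFE, for example via the order T3, T4, T7, T9, T1, T2.
Key observation: at T3 the run first touches a limit — (0, 1, 1, 0) against (1, 1, 2, 0), exact on a resource it actually requests.
Step-by-step check:
  pool = (1, 1, 2, 0)
  run T3 (needs (0, 1, 1, 0), free (1, 1, 2, 0)); after release of (0, 0, 1, 2) the pool is (1, 1, 3, 2)
  run T4 (needs (1, 1, 2, 1), free (1, 1, 3, 2)); after release of (1, 2, 3, 3) the pool is (2, 3, 6, 5)
  run T7 (needs (1, 1, 3, 2), free (2, 3, 6, 5)); after release of (0, 0, 3, 1) the pool is (2, 3, 9, 6)
  run T9 (needs (2, 0, 9, 5), free (2, 3, 9, 6)); after release of (3, 1, 2, 0) the pool is (5, 4, 11, 6)
  run T1 (needs (5, 3, 6, 6), free (5, 4, 11, 6)); after release of (0, 2, 0, 3) the pool is (5, 6, 11, 9)
  run T2 (needs (5, 1, 1, 9), free (5, 6, 11, 9)); after release of (1, 1, 0, 1) the pool is (6, 7, 11, 10)


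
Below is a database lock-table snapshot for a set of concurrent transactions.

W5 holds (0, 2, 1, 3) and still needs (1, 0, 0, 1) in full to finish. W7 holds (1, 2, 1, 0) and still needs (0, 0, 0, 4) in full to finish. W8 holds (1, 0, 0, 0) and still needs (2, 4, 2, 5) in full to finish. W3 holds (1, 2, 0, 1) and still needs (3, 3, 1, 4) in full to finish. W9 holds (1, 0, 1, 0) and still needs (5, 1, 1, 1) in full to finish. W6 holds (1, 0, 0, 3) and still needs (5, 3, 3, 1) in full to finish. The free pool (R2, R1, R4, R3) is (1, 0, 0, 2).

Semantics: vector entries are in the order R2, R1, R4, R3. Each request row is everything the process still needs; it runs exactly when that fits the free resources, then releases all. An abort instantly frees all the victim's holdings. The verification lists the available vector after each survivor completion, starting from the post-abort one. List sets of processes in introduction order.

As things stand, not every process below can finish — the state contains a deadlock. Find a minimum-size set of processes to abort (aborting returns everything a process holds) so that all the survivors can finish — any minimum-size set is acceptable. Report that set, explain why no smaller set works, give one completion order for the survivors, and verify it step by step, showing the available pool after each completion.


Abort W6.
Key observation: W9 was stuck for good until W6 gave back (1, 0, 0, 3); in the order shown it finishes at step 5.
No smaller set exists: with zero aborts the deadlock remains.
Survivors finish in the order: W5, W7, W8, W3, W9. Check, step by step (pool after the aborts first):
  pool = (2, 0, 0, 5)
  run W5 (needs (1, 0, 0, 1), free (2, 0, 0, 5)); after release of (0, 2, 1, 3) the pool is (2, 2, 1, 8)
  run W7 (needs (0, 0, 0, 4), free (2, 2, 1, 8)); after release of (1, 2, 1, 0) the pool is (3, 4, 2, 8)
  run W8 (needs (2, 4, 2, 5), free (3, 4, 2, 8)); after release of (1, 0, 0, 0) the pool is (4, 4, 2, 8)
  run W3 (needs (3, 3, 1, 4), free (4, 4, 2, 8)); after release of (1, 2, 0, 1) the pool is (5, 6, 2, 9)
  run W9 (needs (5, 1, 1, 1), free (5, 6, 2, 9)); after release of (1, 0, 1, 0) the pool is (6, 6, 3, 9)


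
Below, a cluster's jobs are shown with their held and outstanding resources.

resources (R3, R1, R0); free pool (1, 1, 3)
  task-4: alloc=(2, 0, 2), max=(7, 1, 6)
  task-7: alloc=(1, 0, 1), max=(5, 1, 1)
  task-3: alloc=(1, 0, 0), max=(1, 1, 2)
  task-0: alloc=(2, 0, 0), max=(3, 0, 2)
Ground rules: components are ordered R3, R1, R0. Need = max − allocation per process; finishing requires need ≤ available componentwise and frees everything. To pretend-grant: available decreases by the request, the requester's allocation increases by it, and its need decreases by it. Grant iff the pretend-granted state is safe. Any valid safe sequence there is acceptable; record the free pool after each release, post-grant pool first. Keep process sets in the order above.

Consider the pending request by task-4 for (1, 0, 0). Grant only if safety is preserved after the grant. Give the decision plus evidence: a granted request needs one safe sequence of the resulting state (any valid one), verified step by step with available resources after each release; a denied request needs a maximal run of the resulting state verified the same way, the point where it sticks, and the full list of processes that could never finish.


DENY — the pretend-granted state is unsafe.
Key observation: task-3, task-0 can finish, but then (3, 1, 3) is all there is, and the blocked group's R3 demands exceed it.
Pretend the grant happened; the run task-3, task-0 goes as far as possible. Step-by-step check:
  pool = (0, 1, 3)
  task-3 needs (0, 1, 2) <= (0, 1, 3) -> finishes; pool += (1, 0, 0) = (1, 1, 3)
  task-0 needs (1, 0, 2) <= (1, 1, 3) -> finishes; pool += (2, 0, 0) = (3, 1, 3)
  blocked: task-4 wants (4, 1, 4), pool (3, 1, 3) — not enough R3 and R0
  blocked: task-7 wants (4, 1, 0), pool (3, 1, 3) — not enough R3
Processes that could never finish after the grant: task-4 and task-7.
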